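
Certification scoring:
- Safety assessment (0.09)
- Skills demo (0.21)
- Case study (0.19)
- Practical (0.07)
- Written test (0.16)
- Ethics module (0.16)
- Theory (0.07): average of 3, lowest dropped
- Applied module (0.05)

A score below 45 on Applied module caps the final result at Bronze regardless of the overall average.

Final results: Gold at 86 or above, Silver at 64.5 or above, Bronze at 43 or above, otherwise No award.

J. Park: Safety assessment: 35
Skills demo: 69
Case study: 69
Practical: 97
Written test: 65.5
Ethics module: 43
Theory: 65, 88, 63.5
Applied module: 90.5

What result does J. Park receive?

Silver

Theory: drop 63.5 → average of remaining 2 = 153/2 = 76.5
Applied module score 90.5 ≥ 45: minimum met.
Weighted total:
  Safety assessment 35 × 0.09 = 3.15
  Skills demo 69 × 0.21 = 14.49
  Case study 69 × 0.19 = 13.11
  Practical 97 × 0.07 = 6.79
  Written test 65.5 × 0.16 = 10.48
  Ethics module 43 × 0.16 = 6.88
  Theory 76.5 × 0.07 = 5.355
  Applied module 90.5 × 0.05 = 4.525
Sum = 64.78
64.78 is ≥ 64.5 and < 86 → Silver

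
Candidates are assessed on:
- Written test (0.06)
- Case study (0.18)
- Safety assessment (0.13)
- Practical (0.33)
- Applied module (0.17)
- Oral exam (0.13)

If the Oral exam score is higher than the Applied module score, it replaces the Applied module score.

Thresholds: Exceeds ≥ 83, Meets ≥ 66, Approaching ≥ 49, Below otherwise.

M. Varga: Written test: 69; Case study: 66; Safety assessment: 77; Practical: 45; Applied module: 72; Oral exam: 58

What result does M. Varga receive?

Oral exam (58) ≤ Applied module (72), so Applied module stays at 72.
Weighted total:
  Written test 69 × 0.06 = 4.14
  Case study 66 × 0.18 = 11.88
  Safety assessment 77 × 0.13 = 10.01
  Practical 45 × 0.33 = 14.85
  Applied module 72 × 0.17 = 12.24
  Oral exam 58 × 0.13 = 7.54
Sum = 60.66
60.66 is ≥ 49 and < 66 → Approaching

Approaching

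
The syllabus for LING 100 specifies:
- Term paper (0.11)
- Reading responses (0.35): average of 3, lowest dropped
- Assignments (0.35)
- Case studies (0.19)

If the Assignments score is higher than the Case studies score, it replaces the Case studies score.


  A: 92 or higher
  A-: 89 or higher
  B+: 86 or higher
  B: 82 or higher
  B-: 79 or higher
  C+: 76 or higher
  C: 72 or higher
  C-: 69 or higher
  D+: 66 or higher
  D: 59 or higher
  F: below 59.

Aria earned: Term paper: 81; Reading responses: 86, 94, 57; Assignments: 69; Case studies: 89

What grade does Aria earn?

Reading responses: drop 57 → average of remaining 2 = 180/2 = 90
Assignments (69) ≤ Case studies (89), so Case studies stays at 89.
Weighted total:
  Term paper 81 × 0.11 = 8.91
  Reading responses 90 × 0.35 = 31.5
  Assignments 69 × 0.35 = 24.15
  Case studies 89 × 0.19 = 16.91
Sum = 81.47
81.47 is ≥ 79 and < 82 → B-

B-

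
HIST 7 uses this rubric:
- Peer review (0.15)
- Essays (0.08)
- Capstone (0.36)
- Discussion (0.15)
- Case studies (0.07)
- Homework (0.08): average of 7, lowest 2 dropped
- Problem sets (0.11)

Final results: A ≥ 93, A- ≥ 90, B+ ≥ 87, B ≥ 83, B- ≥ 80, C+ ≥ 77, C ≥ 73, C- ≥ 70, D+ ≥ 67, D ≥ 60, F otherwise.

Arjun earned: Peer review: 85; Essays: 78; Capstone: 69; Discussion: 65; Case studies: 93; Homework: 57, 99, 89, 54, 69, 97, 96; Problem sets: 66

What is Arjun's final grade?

C

Homework: drop 54, 57 → average of remaining 5 = 450/5 = 90
Weighted total:
  Peer review 85 × 0.15 = 12.75
  Essays 78 × 0.08 = 6.24
  Capstone 69 × 0.36 = 24.84
  Discussion 65 × 0.15 = 9.75
  Case studies 93 × 0.07 = 6.51
  Homework 90 × 0.08 = 7.2
  Problem sets 66 × 0.11 = 7.26
Sum = 74.55
74.55 is ≥ 73 and < 77 → C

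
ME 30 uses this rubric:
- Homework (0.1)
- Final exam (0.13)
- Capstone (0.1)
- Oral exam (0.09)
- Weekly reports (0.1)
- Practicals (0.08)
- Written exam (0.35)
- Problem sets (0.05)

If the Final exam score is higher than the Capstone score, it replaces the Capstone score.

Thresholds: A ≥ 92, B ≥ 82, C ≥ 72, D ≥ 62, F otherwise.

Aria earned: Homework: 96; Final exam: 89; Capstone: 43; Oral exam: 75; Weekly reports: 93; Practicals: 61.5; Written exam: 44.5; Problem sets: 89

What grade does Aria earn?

Final exam (89) > Capstone (43), so Capstone counts as 89.
Weighted total:
  Homework 96 × 0.1 = 9.6
  Final exam 89 × 0.13 = 11.57
  Capstone 89 × 0.1 = 8.9
  Oral exam 75 × 0.09 = 6.75
  Weekly reports 93 × 0.1 = 9.3
  Practicals 61.5 × 0.08 = 4.92
  Written exam 44.5 × 0.35 = 15.575
  Problem sets 89 × 0.05 = 4.45
Sum = 71.065
71.065 is ≥ 62 and < 72 → D

D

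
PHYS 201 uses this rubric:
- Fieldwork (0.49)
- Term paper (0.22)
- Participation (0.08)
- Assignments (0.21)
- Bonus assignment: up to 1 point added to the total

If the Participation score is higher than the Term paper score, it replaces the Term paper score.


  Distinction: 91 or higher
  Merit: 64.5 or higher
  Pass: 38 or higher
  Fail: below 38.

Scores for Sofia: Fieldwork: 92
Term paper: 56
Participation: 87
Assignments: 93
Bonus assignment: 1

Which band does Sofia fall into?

Distinction

Participation (87) > Term paper (56), so Term paper counts as 87.
Weighted total:
  Fieldwork 92 × 0.49 = 45.08
  Term paper 87 × 0.22 = 19.14
  Participation 87 × 0.08 = 6.96
  Assignments 93 × 0.21 = 19.53
Sum = 90.71
Bonus assignment: 90.71 + 1 = 91.71
91.71 ≥ 91 → Distinction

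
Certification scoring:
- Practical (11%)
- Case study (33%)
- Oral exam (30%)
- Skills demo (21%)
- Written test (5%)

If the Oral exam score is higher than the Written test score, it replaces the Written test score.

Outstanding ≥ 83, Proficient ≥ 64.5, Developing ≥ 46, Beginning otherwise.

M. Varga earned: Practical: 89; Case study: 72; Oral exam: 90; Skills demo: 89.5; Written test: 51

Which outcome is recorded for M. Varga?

Outstanding

Oral exam (90) > Written test (51), so Written test counts as 90.
Weighted total:
  Practical 89 × 0.11 = 9.79
  Case study 72 × 0.33 = 23.76
  Oral exam 90 × 0.3 = 27
  Skills demo 89.5 × 0.21 = 18.795
  Written test 90 × 0.05 = 4.5
Sum = 83.845
83.845 ≥ 83 → Outstanding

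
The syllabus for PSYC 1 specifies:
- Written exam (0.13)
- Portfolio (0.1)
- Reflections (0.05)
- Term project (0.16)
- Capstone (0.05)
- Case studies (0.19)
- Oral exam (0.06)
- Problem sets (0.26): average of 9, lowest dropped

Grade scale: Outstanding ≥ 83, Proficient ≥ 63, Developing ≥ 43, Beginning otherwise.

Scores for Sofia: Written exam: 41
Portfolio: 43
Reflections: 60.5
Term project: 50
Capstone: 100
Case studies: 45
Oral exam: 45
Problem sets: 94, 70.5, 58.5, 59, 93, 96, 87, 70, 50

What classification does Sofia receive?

Developing

Problem sets: drop 50 → average of remaining 8 = 628/8 = 78.5
Weighted total:
  Written exam 41 × 0.13 = 5.33
  Portfolio 43 × 0.1 = 4.3
  Reflections 60.5 × 0.05 = 3.025
  Term project 50 × 0.16 = 8
  Capstone 100 × 0.05 = 5
  Case studies 45 × 0.19 = 8.55
  Oral exam 45 × 0.06 = 2.7
  Problem sets 78.5 × 0.26 = 20.41
Sum = 57.315
57.315 is ≥ 43 and < 63 → Developing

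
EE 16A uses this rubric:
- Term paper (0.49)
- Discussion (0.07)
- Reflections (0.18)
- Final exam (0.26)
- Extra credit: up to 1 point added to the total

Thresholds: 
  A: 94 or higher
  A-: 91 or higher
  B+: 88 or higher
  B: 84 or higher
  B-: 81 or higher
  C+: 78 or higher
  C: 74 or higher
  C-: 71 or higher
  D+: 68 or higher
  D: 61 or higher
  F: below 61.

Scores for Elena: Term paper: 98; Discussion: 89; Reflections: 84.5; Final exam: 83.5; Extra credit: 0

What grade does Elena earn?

A-

Weighted total:
  Term paper 98 × 0.49 = 48.02
  Discussion 89 × 0.07 = 6.23
  Reflections 84.5 × 0.18 = 15.21
  Final exam 83.5 × 0.26 = 21.71
Sum = 91.17
Extra credit: 91.17 + 0 = 91.17
91.17 is ≥ 91 and < 94 → A-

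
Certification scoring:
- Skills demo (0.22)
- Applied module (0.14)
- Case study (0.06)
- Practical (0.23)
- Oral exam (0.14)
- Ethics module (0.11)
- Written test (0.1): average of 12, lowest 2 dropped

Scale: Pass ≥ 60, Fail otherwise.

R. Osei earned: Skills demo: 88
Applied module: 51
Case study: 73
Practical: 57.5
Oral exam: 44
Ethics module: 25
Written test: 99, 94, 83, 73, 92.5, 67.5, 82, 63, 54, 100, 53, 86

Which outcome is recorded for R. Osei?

Pass

Written test: drop 53, 54 → average of remaining 10 = 840/10 = 84
Weighted total:
  Skills demo 88 × 0.22 = 19.36
  Applied module 51 × 0.14 = 7.14
  Case study 73 × 0.06 = 4.38
  Practical 57.5 × 0.23 = 13.225
  Oral exam 44 × 0.14 = 6.16
  Ethics module 25 × 0.11 = 2.75
  Written test 84 × 0.1 = 8.4
Sum = 61.415
61.415 ≥ 60 → Pass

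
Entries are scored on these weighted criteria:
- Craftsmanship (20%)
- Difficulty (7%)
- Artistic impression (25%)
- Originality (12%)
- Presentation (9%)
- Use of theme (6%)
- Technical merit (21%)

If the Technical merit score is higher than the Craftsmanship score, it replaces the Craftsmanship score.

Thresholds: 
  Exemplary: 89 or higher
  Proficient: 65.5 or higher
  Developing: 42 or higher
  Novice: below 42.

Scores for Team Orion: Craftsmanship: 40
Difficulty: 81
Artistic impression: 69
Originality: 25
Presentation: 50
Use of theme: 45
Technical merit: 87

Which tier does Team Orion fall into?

Technical merit (87) > Craftsmanship (40), so Craftsmanship counts as 87.
Weighted total:
  Craftsmanship 87 × 0.2 = 17.4
  Difficulty 81 × 0.07 = 5.67
  Artistic impression 69 × 0.25 = 17.25
  Originality 25 × 0.12 = 3
  Presentation 50 × 0.09 = 4.5
  Use of theme 45 × 0.06 = 2.7
  Technical merit 87 × 0.21 = 18.27
Sum = 68.79
68.79 is ≥ 65.5 and < 89 → Proficient

Proficient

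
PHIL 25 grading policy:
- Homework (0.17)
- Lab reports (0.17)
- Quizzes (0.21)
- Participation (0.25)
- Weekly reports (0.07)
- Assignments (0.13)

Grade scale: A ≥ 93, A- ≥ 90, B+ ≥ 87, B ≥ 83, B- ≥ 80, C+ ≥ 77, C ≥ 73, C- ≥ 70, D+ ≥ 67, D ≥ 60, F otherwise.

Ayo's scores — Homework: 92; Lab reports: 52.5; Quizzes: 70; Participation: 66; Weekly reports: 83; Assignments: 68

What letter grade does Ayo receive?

Weighted total:
  Homework 92 × 0.17 = 15.64
  Lab reports 52.5 × 0.17 = 8.925
  Quizzes 70 × 0.21 = 14.7
  Participation 66 × 0.25 = 16.5
  Weekly reports 83 × 0.07 = 5.81
  Assignments 68 × 0.13 = 8.84
Sum = 70.415
70.415 is ≥ 70 and < 73 → C-

C-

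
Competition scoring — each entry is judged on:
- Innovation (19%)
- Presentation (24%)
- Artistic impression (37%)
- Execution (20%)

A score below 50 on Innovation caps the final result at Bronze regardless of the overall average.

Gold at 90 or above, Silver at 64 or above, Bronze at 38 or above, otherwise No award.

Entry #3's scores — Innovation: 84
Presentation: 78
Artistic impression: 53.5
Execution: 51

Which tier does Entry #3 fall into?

Innovation score 84 ≥ 50: minimum met.
Weighted total:
  Innovation 84 × 0.19 = 15.96
  Presentation 78 × 0.24 = 18.72
  Artistic impression 53.5 × 0.37 = 19.795
  Execution 51 × 0.2 = 10.2
Sum = 64.675
64.675 is ≥ 64 and < 90 → Silver

Silver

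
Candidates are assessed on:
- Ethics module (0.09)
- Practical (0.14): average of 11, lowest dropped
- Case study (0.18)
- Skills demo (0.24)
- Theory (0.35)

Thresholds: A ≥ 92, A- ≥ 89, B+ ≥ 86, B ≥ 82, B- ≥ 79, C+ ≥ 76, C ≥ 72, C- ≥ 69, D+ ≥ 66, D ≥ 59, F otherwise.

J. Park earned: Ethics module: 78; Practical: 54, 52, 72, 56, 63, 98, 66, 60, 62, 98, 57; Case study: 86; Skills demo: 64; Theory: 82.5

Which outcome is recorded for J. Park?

Practical: drop 52 → average of remaining 10 = 686/10 = 68.6
Weighted total:
  Ethics module 78 × 0.09 = 7.02
  Practical 68.6 × 0.14 = 9.604
  Case study 86 × 0.18 = 15.48
  Skills demo 64 × 0.24 = 15.36
  Theory 82.5 × 0.35 = 28.875
Sum = 76.339
76.339 is ≥ 76 and < 79 → C+

C+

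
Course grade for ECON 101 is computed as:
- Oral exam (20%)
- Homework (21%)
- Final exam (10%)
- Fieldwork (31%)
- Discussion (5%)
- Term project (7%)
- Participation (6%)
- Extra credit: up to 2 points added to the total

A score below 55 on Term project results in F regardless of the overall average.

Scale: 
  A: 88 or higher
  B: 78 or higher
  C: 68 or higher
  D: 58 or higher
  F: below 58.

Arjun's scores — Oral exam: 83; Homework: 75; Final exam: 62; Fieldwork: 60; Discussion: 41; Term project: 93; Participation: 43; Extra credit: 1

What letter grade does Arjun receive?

C

Term project score 93 ≥ 55: minimum met.
Weighted total:
  Oral exam 83 × 0.2 = 16.6
  Homework 75 × 0.21 = 15.75
  Final exam 62 × 0.1 = 6.2
  Fieldwork 60 × 0.31 = 18.6
  Discussion 41 × 0.05 = 2.05
  Term project 93 × 0.07 = 6.51
  Participation 43 × 0.06 = 2.58
Sum = 68.29
Extra credit: 68.29 + 1 = 69.29
69.29 is ≥ 68 and < 78 → C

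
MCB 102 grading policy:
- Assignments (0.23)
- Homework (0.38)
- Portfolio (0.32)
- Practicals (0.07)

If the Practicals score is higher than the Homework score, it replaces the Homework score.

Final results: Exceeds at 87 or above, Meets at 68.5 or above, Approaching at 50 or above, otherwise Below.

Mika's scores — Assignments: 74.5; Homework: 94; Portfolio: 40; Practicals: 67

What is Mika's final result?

Practicals (67) ≤ Homework (94), so Homework stays at 94.
Weighted total:
  Assignments 74.5 × 0.23 = 17.135
  Homework 94 × 0.38 = 35.72
  Portfolio 40 × 0.32 = 12.8
  Practicals 67 × 0.07 = 4.69
Sum = 70.345
70.345 is ≥ 68.5 and < 87 → Meets

Meets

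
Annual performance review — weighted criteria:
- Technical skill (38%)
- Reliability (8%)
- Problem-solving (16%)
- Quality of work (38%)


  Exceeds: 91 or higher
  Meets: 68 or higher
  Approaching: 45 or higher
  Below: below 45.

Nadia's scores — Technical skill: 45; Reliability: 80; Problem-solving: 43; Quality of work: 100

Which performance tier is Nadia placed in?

Meets

Weighted total:
  Technical skill 45 × 0.38 = 17.1
  Reliability 80 × 0.08 = 6.4
  Problem-solving 43 × 0.16 = 6.88
  Quality of work 100 × 0.38 = 38
Sum = 68.38
68.38 is ≥ 68 and < 91 → Meets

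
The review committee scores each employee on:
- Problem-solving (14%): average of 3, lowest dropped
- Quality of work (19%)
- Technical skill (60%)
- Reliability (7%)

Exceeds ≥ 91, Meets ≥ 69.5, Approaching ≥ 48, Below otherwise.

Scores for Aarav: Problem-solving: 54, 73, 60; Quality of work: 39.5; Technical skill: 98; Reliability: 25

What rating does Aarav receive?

Problem-solving: drop 54 → average of remaining 2 = 133/2 = 66.5
Weighted total:
  Problem-solving 66.5 × 0.14 = 9.31
  Quality of work 39.5 × 0.19 = 7.505
  Technical skill 98 × 0.6 = 58.8
  Reliability 25 × 0.07 = 1.75
Sum = 77.365
77.365 is ≥ 69.5 and < 91 → Meets

Meets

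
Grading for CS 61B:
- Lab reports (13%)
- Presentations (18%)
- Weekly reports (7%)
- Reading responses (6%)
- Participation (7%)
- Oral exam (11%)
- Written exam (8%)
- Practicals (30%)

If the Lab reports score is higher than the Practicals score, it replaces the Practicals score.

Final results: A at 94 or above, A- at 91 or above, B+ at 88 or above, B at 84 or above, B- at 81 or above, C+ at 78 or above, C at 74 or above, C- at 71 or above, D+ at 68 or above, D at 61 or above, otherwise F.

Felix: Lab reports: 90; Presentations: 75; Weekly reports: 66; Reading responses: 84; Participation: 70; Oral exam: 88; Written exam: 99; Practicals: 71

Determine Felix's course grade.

B

Lab reports (90) > Practicals (71), so Practicals counts as 90.
Weighted total:
  Lab reports 90 × 0.13 = 11.7
  Presentations 75 × 0.18 = 13.5
  Weekly reports 66 × 0.07 = 4.62
  Reading responses 84 × 0.06 = 5.04
  Participation 70 × 0.07 = 4.9
  Oral exam 88 × 0.11 = 9.68
  Written exam 99 × 0.08 = 7.92
  Practicals 90 × 0.3 = 27
Sum = 84.36
84.36 is ≥ 84 and < 88 → B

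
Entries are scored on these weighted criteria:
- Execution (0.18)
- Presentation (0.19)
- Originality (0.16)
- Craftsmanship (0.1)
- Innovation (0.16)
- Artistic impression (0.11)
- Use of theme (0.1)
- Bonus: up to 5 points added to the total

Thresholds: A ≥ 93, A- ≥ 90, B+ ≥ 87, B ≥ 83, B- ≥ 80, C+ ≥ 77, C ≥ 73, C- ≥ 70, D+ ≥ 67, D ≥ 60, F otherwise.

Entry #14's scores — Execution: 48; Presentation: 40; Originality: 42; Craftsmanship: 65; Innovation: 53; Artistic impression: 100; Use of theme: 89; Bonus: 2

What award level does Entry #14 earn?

F

Weighted total:
  Execution 48 × 0.18 = 8.64
  Presentation 40 × 0.19 = 7.6
  Originality 42 × 0.16 = 6.72
  Craftsmanship 65 × 0.1 = 6.5
  Innovation 53 × 0.16 = 8.48
  Artistic impression 100 × 0.11 = 11
  Use of theme 89 × 0.1 = 8.9
Sum = 57.84
Bonus: 57.84 + 2 = 59.84
59.84 < 60 → F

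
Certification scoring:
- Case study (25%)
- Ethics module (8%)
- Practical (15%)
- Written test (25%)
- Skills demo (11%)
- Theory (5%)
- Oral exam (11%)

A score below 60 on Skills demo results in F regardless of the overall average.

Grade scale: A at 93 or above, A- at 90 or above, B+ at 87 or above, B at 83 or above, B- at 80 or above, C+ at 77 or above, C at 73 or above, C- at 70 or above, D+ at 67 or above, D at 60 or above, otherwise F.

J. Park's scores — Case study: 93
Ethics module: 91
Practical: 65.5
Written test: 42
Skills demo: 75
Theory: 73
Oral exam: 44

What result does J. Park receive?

Skills demo score 75 ≥ 60: minimum met.
Weighted total:
  Case study 93 × 0.25 = 23.25
  Ethics module 91 × 0.08 = 7.28
  Practical 65.5 × 0.15 = 9.825
  Written test 42 × 0.25 = 10.5
  Skills demo 75 × 0.11 = 8.25
  Theory 73 × 0.05 = 3.65
  Oral exam 44 × 0.11 = 4.84
Sum = 67.595
67.595 is ≥ 67 and < 70 → D+

D+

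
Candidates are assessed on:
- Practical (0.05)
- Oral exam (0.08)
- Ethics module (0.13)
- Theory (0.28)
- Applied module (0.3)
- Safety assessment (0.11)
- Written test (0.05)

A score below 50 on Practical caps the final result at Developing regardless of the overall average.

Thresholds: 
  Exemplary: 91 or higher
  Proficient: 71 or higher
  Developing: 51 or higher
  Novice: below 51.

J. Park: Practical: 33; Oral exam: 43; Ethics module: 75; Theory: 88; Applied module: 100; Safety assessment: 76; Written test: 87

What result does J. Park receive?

Practical score 33 < 50: minimum not met.
Weighted total:
  Practical 33 × 0.05 = 1.65
  Oral exam 43 × 0.08 = 3.44
  Ethics module 75 × 0.13 = 9.75
  Theory 88 × 0.28 = 24.64
  Applied module 100 × 0.3 = 30
  Safety assessment 76 × 0.11 = 8.36
  Written test 87 × 0.05 = 4.35
Sum = 82.19
82.19 would be Proficient; cap at Developing applies → Developing.

Developing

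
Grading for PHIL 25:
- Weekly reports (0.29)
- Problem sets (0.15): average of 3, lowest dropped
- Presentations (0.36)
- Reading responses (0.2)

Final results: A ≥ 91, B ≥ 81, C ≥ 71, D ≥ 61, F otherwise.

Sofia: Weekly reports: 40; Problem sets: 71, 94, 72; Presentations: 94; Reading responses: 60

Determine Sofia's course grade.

D

Problem sets: drop 71 → average of remaining 2 = 166/2 = 83
Weighted total:
  Weekly reports 40 × 0.29 = 11.6
  Problem sets 83 × 0.15 = 12.45
  Presentations 94 × 0.36 = 33.84
  Reading responses 60 × 0.2 = 12
Sum = 69.89
69.89 is ≥ 61 and < 71 → D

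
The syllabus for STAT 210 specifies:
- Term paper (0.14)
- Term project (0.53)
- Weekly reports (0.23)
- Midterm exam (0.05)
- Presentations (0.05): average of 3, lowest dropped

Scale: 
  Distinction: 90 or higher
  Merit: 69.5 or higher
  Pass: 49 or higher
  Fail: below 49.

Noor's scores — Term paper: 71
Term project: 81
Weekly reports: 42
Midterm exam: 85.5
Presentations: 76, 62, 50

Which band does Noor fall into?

Presentations: drop 50 → average of remaining 2 = 138/2 = 69
Weighted total:
  Term paper 71 × 0.14 = 9.94
  Term project 81 × 0.53 = 42.93
  Weekly reports 42 × 0.23 = 9.66
  Midterm exam 85.5 × 0.05 = 4.275
  Presentations 69 × 0.05 = 3.45
Sum = 70.255
70.255 is ≥ 69.5 and < 90 → Merit

Merit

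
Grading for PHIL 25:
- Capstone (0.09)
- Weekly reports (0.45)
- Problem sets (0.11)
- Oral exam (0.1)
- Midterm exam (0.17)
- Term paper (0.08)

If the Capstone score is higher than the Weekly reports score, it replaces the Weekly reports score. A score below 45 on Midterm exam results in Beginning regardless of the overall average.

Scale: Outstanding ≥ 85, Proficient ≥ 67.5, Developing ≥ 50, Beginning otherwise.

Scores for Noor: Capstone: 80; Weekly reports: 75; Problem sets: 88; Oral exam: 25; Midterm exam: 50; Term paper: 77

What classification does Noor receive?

Capstone (80) > Weekly reports (75), so Weekly reports counts as 80.
Midterm exam score 50 ≥ 45: minimum met.
Weighted total:
  Capstone 80 × 0.09 = 7.2
  Weekly reports 80 × 0.45 = 36
  Problem sets 88 × 0.11 = 9.68
  Oral exam 25 × 0.1 = 2.5
  Midterm exam 50 × 0.17 = 8.5
  Term paper 77 × 0.08 = 6.16
Sum = 70.04
70.04 is ≥ 67.5 and < 85 → Proficient

Proficient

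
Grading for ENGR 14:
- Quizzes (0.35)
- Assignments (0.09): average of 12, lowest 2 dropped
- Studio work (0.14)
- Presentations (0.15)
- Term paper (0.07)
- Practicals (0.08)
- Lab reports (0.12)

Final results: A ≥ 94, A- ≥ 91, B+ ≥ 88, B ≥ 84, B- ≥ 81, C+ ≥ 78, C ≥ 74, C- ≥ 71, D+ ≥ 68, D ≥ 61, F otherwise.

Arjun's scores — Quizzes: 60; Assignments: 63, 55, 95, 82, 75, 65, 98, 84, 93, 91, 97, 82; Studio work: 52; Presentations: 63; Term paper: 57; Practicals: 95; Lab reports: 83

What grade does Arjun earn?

Assignments: drop 55, 63 → average of remaining 10 = 862/10 = 86.2
Weighted total:
  Quizzes 60 × 0.35 = 21
  Assignments 86.2 × 0.09 = 7.758
  Studio work 52 × 0.14 = 7.28
  Presentations 63 × 0.15 = 9.45
  Term paper 57 × 0.07 = 3.99
  Practicals 95 × 0.08 = 7.6
  Lab reports 83 × 0.12 = 9.96
Sum = 67.038
67.038 is ≥ 61 and < 68 → D

D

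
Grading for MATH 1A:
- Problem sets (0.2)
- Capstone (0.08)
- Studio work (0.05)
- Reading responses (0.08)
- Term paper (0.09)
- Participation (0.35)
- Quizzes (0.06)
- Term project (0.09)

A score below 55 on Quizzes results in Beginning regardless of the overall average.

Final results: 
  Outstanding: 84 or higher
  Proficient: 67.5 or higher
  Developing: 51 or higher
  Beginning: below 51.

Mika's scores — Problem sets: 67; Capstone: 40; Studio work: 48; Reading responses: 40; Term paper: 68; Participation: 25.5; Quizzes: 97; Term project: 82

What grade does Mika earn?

Beginning

Quizzes score 97 ≥ 55: minimum met.
Weighted total:
  Problem sets 67 × 0.2 = 13.4
  Capstone 40 × 0.08 = 3.2
  Studio work 48 × 0.05 = 2.4
  Reading responses 40 × 0.08 = 3.2
  Term paper 68 × 0.09 = 6.12
  Participation 25.5 × 0.35 = 8.925
  Quizzes 97 × 0.06 = 5.82
  Term project 82 × 0.09 = 7.38
Sum = 50.445
50.445 < 51 → Beginning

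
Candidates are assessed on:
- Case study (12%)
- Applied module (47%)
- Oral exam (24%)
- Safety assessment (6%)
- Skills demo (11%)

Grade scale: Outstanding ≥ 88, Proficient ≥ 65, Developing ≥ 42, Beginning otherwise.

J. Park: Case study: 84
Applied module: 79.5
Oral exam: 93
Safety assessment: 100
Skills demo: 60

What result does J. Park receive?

Proficient

Weighted total:
  Case study 84 × 0.12 = 10.08
  Applied module 79.5 × 0.47 = 37.365
  Oral exam 93 × 0.24 = 22.32
  Safety assessment 100 × 0.06 = 6
  Skills demo 60 × 0.11 = 6.6
Sum = 82.365
82.365 is ≥ 65 and < 88 → Proficient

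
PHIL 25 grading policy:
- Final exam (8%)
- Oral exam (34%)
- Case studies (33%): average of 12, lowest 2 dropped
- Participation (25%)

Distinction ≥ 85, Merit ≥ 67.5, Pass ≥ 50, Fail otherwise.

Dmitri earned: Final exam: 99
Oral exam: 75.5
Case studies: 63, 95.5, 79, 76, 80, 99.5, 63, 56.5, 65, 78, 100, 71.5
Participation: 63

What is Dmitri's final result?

Case studies: drop 56.5, 63 → average of remaining 10 = 807.5/10 = 80.75
Weighted total:
  Final exam 99 × 0.08 = 7.92
  Oral exam 75.5 × 0.34 = 25.67
  Case studies 80.75 × 0.33 = 26.6475
  Participation 63 × 0.25 = 15.75
Sum = 75.9875
75.9875 is ≥ 67.5 and < 85 → Merit

Merit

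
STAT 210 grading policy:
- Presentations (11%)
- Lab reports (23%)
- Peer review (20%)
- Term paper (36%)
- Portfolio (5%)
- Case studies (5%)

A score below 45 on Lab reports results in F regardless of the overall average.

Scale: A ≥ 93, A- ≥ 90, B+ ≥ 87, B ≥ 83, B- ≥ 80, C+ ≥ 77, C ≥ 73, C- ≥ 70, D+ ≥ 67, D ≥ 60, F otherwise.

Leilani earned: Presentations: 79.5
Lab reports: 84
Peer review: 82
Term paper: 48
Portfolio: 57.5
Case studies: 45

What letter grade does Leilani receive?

D

Lab reports score 84 ≥ 45: minimum met.
Weighted total:
  Presentations 79.5 × 0.11 = 8.745
  Lab reports 84 × 0.23 = 19.32
  Peer review 82 × 0.2 = 16.4
  Term paper 48 × 0.36 = 17.28
  Portfolio 57.5 × 0.05 = 2.875
  Case studies 45 × 0.05 = 2.25
Sum = 66.87
66.87 is ≥ 60 and < 67 → D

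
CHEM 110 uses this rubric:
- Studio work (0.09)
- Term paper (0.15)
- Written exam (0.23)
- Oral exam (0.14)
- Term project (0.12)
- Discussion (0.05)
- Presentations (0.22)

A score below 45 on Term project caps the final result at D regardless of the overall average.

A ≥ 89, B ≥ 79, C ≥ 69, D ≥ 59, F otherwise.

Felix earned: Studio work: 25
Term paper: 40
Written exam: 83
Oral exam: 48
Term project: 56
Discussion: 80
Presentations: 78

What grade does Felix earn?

D

Term project score 56 ≥ 45: minimum met.
Weighted total:
  Studio work 25 × 0.09 = 2.25
  Term paper 40 × 0.15 = 6
  Written exam 83 × 0.23 = 19.09
  Oral exam 48 × 0.14 = 6.72
  Term project 56 × 0.12 = 6.72
  Discussion 80 × 0.05 = 4
  Presentations 78 × 0.22 = 17.16
Sum = 61.94
61.94 is ≥ 59 and < 69 → D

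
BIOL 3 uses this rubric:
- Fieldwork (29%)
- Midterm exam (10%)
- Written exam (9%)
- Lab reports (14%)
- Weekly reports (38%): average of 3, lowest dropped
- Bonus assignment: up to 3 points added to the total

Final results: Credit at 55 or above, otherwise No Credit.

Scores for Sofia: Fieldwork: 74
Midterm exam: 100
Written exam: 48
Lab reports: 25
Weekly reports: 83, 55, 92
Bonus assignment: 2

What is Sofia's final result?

Weekly reports: drop 55 → average of remaining 2 = 175/2 = 87.5
Weighted total:
  Fieldwork 74 × 0.29 = 21.46
  Midterm exam 100 × 0.1 = 10
  Written exam 48 × 0.09 = 4.32
  Lab reports 25 × 0.14 = 3.5
  Weekly reports 87.5 × 0.38 = 33.25
Sum = 72.53
Bonus assignment: 72.53 + 2 = 74.53
74.53 ≥ 55 → Credit

Credit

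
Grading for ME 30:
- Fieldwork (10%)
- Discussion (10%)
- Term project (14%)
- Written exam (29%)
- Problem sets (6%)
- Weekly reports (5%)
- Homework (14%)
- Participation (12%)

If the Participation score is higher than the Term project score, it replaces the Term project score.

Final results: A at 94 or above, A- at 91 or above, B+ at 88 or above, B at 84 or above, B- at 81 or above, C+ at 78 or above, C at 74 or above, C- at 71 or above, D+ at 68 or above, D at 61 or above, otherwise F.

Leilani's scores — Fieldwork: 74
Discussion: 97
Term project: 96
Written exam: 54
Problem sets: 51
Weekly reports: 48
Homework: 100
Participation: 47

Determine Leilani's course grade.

C-

Participation (47) ≤ Term project (96), so Term project stays at 96.
Weighted total:
  Fieldwork 74 × 0.1 = 7.4
  Discussion 97 × 0.1 = 9.7
  Term project 96 × 0.14 = 13.44
  Written exam 54 × 0.29 = 15.66
  Problem sets 51 × 0.06 = 3.06
  Weekly reports 48 × 0.05 = 2.4
  Homework 100 × 0.14 = 14
  Participation 47 × 0.12 = 5.64
Sum = 71.3
71.3 is ≥ 71 and < 74 → C-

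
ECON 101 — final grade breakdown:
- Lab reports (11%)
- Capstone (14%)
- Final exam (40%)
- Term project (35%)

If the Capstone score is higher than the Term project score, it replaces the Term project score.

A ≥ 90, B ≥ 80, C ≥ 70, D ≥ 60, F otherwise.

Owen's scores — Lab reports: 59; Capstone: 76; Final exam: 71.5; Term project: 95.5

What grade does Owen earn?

Capstone (76) ≤ Term project (95.5), so Term project stays at 95.5.
Weighted total:
  Lab reports 59 × 0.11 = 6.49
  Capstone 76 × 0.14 = 10.64
  Final exam 71.5 × 0.4 = 28.6
  Term project 95.5 × 0.35 = 33.425
Sum = 79.155
79.155 is ≥ 70 and < 80 → C

C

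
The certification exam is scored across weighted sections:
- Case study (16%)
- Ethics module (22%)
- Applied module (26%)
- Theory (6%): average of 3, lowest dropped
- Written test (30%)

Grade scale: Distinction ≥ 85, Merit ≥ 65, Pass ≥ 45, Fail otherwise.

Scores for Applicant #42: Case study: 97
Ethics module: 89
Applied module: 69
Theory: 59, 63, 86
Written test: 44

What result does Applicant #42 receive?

Theory: drop 59 → average of remaining 2 = 149/2 = 74.5
Weighted total:
  Case study 97 × 0.16 = 15.52
  Ethics module 89 × 0.22 = 19.58
  Applied module 69 × 0.26 = 17.94
  Theory 74.5 × 0.06 = 4.47
  Written test 44 × 0.3 = 13.2
Sum = 70.71
70.71 is ≥ 65 and < 85 → Merit

Merit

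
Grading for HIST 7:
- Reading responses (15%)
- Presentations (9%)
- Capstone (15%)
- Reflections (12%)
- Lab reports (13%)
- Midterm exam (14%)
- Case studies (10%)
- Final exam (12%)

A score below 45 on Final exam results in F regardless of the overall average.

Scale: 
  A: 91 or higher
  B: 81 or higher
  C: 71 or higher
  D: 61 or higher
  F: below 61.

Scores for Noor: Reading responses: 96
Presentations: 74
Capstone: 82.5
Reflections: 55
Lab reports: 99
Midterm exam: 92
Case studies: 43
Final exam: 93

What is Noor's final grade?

B

Final exam score 93 ≥ 45: minimum met.
Weighted total:
  Reading responses 96 × 0.15 = 14.4
  Presentations 74 × 0.09 = 6.66
  Capstone 82.5 × 0.15 = 12.375
  Reflections 55 × 0.12 = 6.6
  Lab reports 99 × 0.13 = 12.87
  Midterm exam 92 × 0.14 = 12.88
  Case studies 43 × 0.1 = 4.3
  Final exam 93 × 0.12 = 11.16
Sum = 81.245
81.245 is ≥ 81 and < 91 → B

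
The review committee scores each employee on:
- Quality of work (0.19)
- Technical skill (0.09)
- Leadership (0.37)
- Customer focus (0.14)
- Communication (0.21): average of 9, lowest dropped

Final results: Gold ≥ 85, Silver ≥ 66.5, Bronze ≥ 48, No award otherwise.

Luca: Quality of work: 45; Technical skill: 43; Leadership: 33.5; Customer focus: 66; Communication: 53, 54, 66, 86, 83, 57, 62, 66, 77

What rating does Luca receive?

Communication: drop 53 → average of remaining 8 = 551/8 = 68.875
Weighted total:
  Quality of work 45 × 0.19 = 8.55
  Technical skill 43 × 0.09 = 3.87
  Leadership 33.5 × 0.37 = 12.395
  Customer focus 66 × 0.14 = 9.24
  Communication 68.875 × 0.21 = 14.46375
Sum = 48.51875
48.51875 is ≥ 48 and < 66.5 → Bronze

Bronze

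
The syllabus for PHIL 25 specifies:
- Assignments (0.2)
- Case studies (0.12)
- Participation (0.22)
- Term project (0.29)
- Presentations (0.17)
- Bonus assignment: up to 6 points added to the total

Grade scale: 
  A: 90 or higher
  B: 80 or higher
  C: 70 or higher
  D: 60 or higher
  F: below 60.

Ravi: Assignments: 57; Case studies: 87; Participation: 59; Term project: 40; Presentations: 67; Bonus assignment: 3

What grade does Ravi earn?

Weighted total:
  Assignments 57 × 0.2 = 11.4
  Case studies 87 × 0.12 = 10.44
  Participation 59 × 0.22 = 12.98
  Term project 40 × 0.29 = 11.6
  Presentations 67 × 0.17 = 11.39
Sum = 57.81
Bonus assignment: 57.81 + 3 = 60.81
60.81 is ≥ 60 and < 70 → D

D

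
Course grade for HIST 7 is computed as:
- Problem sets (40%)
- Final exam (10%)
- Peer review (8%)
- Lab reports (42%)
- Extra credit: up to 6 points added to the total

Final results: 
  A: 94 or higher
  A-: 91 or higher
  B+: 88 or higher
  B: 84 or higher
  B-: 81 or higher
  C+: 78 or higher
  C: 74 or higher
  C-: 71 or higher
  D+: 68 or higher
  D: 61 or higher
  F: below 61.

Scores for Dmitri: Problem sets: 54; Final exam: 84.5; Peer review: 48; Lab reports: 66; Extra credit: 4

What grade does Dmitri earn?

D

Weighted total:
  Problem sets 54 × 0.4 = 21.6
  Final exam 84.5 × 0.1 = 8.45
  Peer review 48 × 0.08 = 3.84
  Lab reports 66 × 0.42 = 27.72
Sum = 61.61
Extra credit: 61.61 + 4 = 65.61
65.61 is ≥ 61 and < 68 → D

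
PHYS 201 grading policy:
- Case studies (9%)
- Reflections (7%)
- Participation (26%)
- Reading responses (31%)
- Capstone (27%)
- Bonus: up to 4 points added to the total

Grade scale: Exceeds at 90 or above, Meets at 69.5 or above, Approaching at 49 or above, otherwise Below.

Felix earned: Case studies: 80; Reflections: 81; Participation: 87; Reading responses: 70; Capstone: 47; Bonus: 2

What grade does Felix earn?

Weighted total:
  Case studies 80 × 0.09 = 7.2
  Reflections 81 × 0.07 = 5.67
  Participation 87 × 0.26 = 22.62
  Reading responses 70 × 0.31 = 21.7
  Capstone 47 × 0.27 = 12.69
Sum = 69.88
Bonus: 69.88 + 2 = 71.88
71.88 is ≥ 69.5 and < 90 → Meets

Meets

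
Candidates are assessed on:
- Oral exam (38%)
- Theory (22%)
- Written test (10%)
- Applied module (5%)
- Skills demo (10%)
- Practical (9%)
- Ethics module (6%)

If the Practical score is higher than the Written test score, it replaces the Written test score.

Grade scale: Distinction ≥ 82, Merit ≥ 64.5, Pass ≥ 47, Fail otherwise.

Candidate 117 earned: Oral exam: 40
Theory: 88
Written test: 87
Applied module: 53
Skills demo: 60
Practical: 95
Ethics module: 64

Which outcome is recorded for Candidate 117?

Merit

Practical (95) > Written test (87), so Written test counts as 95.
Weighted total:
  Oral exam 40 × 0.38 = 15.2
  Theory 88 × 0.22 = 19.36
  Written test 95 × 0.1 = 9.5
  Applied module 53 × 0.05 = 2.65
  Skills demo 60 × 0.1 = 6
  Practical 95 × 0.09 = 8.55
  Ethics module 64 × 0.06 = 3.84
Sum = 65.1
65.1 is ≥ 64.5 and < 82 → Merit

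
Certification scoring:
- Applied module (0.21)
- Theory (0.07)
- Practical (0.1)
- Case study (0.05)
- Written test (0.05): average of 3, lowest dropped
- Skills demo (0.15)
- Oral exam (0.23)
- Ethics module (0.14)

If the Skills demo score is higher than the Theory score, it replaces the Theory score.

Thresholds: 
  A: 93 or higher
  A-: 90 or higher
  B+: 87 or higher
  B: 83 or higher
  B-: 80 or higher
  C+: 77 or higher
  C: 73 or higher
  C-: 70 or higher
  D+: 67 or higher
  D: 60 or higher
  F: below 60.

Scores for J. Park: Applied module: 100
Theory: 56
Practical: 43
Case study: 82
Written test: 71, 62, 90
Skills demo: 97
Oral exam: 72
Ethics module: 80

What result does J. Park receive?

B-

Written test: drop 62 → average of remaining 2 = 161/2 = 80.5
Skills demo (97) > Theory (56), so Theory counts as 97.
Weighted total:
  Applied module 100 × 0.21 = 21
  Theory 97 × 0.07 = 6.79
  Practical 43 × 0.1 = 4.3
  Case study 82 × 0.05 = 4.1
  Written test 80.5 × 0.05 = 4.025
  Skills demo 97 × 0.15 = 14.55
  Oral exam 72 × 0.23 = 16.56
  Ethics module 80 × 0.14 = 11.2
Sum = 82.525
82.525 is ≥ 80 and < 83 → B-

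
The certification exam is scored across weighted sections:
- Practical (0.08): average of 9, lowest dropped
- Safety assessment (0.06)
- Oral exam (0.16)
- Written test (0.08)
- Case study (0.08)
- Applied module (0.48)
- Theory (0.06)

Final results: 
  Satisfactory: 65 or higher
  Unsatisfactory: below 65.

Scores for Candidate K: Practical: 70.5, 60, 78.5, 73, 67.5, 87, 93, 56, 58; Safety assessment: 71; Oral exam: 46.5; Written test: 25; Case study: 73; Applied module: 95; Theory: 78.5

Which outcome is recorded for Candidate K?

Practical: drop 56 → average of remaining 8 = 587.5/8 = 73.4375
Weighted total:
  Practical 73.4375 × 0.08 = 5.875
  Safety assessment 71 × 0.06 = 4.26
  Oral exam 46.5 × 0.16 = 7.44
  Written test 25 × 0.08 = 2
  Case study 73 × 0.08 = 5.84
  Applied module 95 × 0.48 = 45.6
  Theory 78.5 × 0.06 = 4.71
Sum = 75.725
75.725 ≥ 65 → Satisfactory

Satisfactory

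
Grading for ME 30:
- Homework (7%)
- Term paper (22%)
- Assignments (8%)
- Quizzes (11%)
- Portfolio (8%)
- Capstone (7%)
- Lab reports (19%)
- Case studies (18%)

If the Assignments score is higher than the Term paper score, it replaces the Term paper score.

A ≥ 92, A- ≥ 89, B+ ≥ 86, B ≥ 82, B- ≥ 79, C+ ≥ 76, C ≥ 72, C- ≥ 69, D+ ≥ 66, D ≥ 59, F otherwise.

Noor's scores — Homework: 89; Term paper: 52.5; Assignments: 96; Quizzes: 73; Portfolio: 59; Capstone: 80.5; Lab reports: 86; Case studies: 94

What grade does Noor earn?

Assignments (96) > Term paper (52.5), so Term paper counts as 96.
Weighted total:
  Homework 89 × 0.07 = 6.23
  Term paper 96 × 0.22 = 21.12
  Assignments 96 × 0.08 = 7.68
  Quizzes 73 × 0.11 = 8.03
  Portfolio 59 × 0.08 = 4.72
  Capstone 80.5 × 0.07 = 5.635
  Lab reports 86 × 0.19 = 16.34
  Case studies 94 × 0.18 = 16.92
Sum = 86.675
86.675 is ≥ 86 and < 89 → B+

B+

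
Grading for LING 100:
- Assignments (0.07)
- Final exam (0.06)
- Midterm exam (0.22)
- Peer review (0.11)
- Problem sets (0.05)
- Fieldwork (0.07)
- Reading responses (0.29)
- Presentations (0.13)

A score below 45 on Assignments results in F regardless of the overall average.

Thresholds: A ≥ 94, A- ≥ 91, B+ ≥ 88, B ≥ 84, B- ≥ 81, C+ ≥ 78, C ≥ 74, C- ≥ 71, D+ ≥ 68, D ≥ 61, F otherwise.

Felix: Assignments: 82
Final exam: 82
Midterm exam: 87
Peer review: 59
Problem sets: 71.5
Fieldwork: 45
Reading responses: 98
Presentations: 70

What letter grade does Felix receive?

C+

Assignments score 82 ≥ 45: minimum met.
Weighted total:
  Assignments 82 × 0.07 = 5.74
  Final exam 82 × 0.06 = 4.92
  Midterm exam 87 × 0.22 = 19.14
  Peer review 59 × 0.11 = 6.49
  Problem sets 71.5 × 0.05 = 3.575
  Fieldwork 45 × 0.07 = 3.15
  Reading responses 98 × 0.29 = 28.42
  Presentations 70 × 0.13 = 9.1
Sum = 80.535
80.535 is ≥ 78 and < 81 → C+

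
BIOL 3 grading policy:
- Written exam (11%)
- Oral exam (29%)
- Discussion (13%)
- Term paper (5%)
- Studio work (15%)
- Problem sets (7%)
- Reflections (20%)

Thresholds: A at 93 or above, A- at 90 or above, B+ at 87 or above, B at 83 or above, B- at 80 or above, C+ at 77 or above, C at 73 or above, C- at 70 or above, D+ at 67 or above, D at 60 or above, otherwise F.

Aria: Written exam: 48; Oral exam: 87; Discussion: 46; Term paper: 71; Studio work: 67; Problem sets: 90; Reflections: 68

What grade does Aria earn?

D+

Weighted total:
  Written exam 48 × 0.11 = 5.28
  Oral exam 87 × 0.29 = 25.23
  Discussion 46 × 0.13 = 5.98
  Term paper 71 × 0.05 = 3.55
  Studio work 67 × 0.15 = 10.05
  Problem sets 90 × 0.07 = 6.3
  Reflections 68 × 0.2 = 13.6
Sum = 69.99
69.99 is ≥ 67 and < 70 → D+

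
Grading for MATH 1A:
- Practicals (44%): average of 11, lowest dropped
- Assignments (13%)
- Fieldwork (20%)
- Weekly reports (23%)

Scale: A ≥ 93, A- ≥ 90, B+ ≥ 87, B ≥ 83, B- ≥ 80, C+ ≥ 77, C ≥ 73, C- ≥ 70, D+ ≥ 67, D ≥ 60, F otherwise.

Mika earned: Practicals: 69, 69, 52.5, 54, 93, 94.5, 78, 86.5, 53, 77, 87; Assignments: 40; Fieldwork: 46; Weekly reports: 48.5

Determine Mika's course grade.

F

Practicals: drop 52.5 → average of remaining 10 = 761/10 = 76.1
Weighted total:
  Practicals 76.1 × 0.44 = 33.484
  Assignments 40 × 0.13 = 5.2
  Fieldwork 46 × 0.2 = 9.2
  Weekly reports 48.5 × 0.23 = 11.155
Sum = 59.039
59.039 < 60 → F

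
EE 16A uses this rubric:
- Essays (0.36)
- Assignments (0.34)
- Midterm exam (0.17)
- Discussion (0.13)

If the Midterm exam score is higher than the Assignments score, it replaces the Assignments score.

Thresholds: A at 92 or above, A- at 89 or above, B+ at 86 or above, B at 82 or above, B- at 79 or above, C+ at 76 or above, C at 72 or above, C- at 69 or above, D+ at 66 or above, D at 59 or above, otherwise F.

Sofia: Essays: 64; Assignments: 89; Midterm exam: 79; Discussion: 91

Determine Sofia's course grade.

C+

Midterm exam (79) ≤ Assignments (89), so Assignments stays at 89.
Weighted total:
  Essays 64 × 0.36 = 23.04
  Assignments 89 × 0.34 = 30.26
  Midterm exam 79 × 0.17 = 13.43
  Discussion 91 × 0.13 = 11.83
Sum = 78.56
78.56 is ≥ 76 and < 79 → C+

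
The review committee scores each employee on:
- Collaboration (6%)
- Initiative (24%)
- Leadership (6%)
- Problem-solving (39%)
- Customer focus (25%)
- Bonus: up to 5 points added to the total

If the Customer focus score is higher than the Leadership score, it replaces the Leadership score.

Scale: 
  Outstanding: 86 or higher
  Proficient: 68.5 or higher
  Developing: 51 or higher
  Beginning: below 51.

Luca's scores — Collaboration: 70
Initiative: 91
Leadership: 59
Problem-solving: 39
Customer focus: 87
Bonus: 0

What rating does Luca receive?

Customer focus (87) > Leadership (59), so Leadership counts as 87.
Weighted total:
  Collaboration 70 × 0.06 = 4.2
  Initiative 91 × 0.24 = 21.84
  Leadership 87 × 0.06 = 5.22
  Problem-solving 39 × 0.39 = 15.21
  Customer focus 87 × 0.25 = 21.75
Sum = 68.22
Bonus: 68.22 + 0 = 68.22
68.22 is ≥ 51 and < 68.5 → Developing

Developing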